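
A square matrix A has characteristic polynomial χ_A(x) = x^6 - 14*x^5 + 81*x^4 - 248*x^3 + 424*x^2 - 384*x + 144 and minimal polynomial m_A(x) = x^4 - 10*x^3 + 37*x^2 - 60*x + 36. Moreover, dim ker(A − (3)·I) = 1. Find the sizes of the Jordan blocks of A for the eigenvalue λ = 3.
Block sizes for λ = 3: [2]

Step 1 — from the characteristic polynomial, algebraic multiplicity of λ = 3 is 2. From dim ker(A − (3)·I) = 1, there are exactly 1 Jordan blocks for λ = 3.
Step 2 — from the minimal polynomial, the factor (x − 3)^2 tells us the largest block for λ = 3 has size 2.
Step 3 — with total size 2, 1 blocks, and largest block 2, the block sizes (in nonincreasing order) are [2].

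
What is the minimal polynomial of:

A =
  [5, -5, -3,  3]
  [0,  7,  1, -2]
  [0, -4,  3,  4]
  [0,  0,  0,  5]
x^3 - 15*x^2 + 75*x - 125

The characteristic polynomial is χ_A(x) = (x - 5)^4, so the eigenvalues are known. The minimal polynomial is
  m_A(x) = Π_λ (x − λ)^{k_λ}
where k_λ is the size of the *largest* Jordan block for λ (equivalently, the smallest k with (A − λI)^k v = 0 for every generalised eigenvector v of λ).

  λ = 5: largest Jordan block has size 3, contributing (x − 5)^3

So m_A(x) = (x - 5)^3 = x^3 - 15*x^2 + 75*x - 125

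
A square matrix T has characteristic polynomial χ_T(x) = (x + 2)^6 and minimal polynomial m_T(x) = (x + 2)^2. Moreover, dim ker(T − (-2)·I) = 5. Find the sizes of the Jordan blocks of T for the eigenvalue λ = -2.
Block sizes for λ = -2: [2, 1, 1, 1, 1]

Step 1 — from the characteristic polynomial, algebraic multiplicity of λ = -2 is 6. From dim ker(T − (-2)·I) = 5, there are exactly 5 Jordan blocks for λ = -2.
Step 2 — from the minimal polynomial, the factor (x + 2)^2 tells us the largest block for λ = -2 has size 2.
Step 3 — with total size 6, 5 blocks, and largest block 2, the block sizes (in nonincreasing order) are [2, 1, 1, 1, 1].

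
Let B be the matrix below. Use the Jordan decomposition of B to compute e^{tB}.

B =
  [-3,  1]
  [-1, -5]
e^{tB} =
  [t*exp(-4*t) + exp(-4*t), t*exp(-4*t)]
  [-t*exp(-4*t), -t*exp(-4*t) + exp(-4*t)]

Strategy: write B = P · J · P⁻¹ where J is a Jordan canonical form, so e^{tB} = P · e^{tJ} · P⁻¹, and e^{tJ} can be computed block-by-block.

B has Jordan form
J =
  [-4,  1]
  [ 0, -4]
(up to reordering of blocks).

Per-block formulas:
  For a 2×2 Jordan block J_2(-4): exp(t · J_2(-4)) = e^(-4t)·(I + t·N), where N is the 2×2 nilpotent shift.

After assembling e^{tJ} and conjugating by P, we get:

e^{tB} =
  [t*exp(-4*t) + exp(-4*t), t*exp(-4*t)]
  [-t*exp(-4*t), -t*exp(-4*t) + exp(-4*t)]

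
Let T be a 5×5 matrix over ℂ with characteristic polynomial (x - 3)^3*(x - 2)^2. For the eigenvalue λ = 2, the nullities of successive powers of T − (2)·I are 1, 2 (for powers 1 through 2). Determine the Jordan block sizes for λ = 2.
Block sizes for λ = 2: [2]

From the dimensions of kernels of powers, the number of Jordan blocks of size at least j is d_j − d_{j−1} where d_j = dim ker(N^j) (with d_0 = 0). Computing the differences gives [1, 1].
The number of blocks of size exactly k is (#blocks of size ≥ k) − (#blocks of size ≥ k + 1), so the partition is: 1 block(s) of size 2.
In nonincreasing order the block sizes are [2].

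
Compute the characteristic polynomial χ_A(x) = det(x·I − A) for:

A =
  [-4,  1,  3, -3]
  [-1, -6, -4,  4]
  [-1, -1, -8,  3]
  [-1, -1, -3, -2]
x^4 + 20*x^3 + 150*x^2 + 500*x + 625

Expanding det(x·I − A) (e.g. by cofactor expansion or by noting that A is similar to its Jordan form J, which has the same characteristic polynomial as A) gives
  χ_A(x) = x^4 + 20*x^3 + 150*x^2 + 500*x + 625
which factors as (x + 5)^4. The eigenvalues (with algebraic multiplicities) are λ = -5 with multiplicity 4.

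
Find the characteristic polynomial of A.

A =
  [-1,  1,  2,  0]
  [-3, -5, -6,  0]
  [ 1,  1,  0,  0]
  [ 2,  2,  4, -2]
x^4 + 8*x^3 + 24*x^2 + 32*x + 16

Expanding det(x·I − A) (e.g. by cofactor expansion or by noting that A is similar to its Jordan form J, which has the same characteristic polynomial as A) gives
  χ_A(x) = x^4 + 8*x^3 + 24*x^2 + 32*x + 16
which factors as (x + 2)^4. The eigenvalues (with algebraic multiplicities) are λ = -2 with multiplicity 4.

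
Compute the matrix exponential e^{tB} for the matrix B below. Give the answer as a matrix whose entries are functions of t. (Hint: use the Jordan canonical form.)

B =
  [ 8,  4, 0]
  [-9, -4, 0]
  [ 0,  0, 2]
e^{tB} =
  [6*t*exp(2*t) + exp(2*t), 4*t*exp(2*t), 0]
  [-9*t*exp(2*t), -6*t*exp(2*t) + exp(2*t), 0]
  [0, 0, exp(2*t)]

Strategy: write B = P · J · P⁻¹ where J is a Jordan canonical form, so e^{tB} = P · e^{tJ} · P⁻¹, and e^{tJ} can be computed block-by-block.

B has Jordan form
J =
  [2, 1, 0]
  [0, 2, 0]
  [0, 0, 2]
(up to reordering of blocks).

Per-block formulas:
  For a 2×2 Jordan block J_2(2): exp(t · J_2(2)) = e^(2t)·(I + t·N), where N is the 2×2 nilpotent shift.
  For a 1×1 block at λ = 2: exp(t · [2]) = [e^(2t)].

After assembling e^{tJ} and conjugating by P, we get:

e^{tB} =
  [6*t*exp(2*t) + exp(2*t), 4*t*exp(2*t), 0]
  [-9*t*exp(2*t), -6*t*exp(2*t) + exp(2*t), 0]
  [0, 0, exp(2*t)]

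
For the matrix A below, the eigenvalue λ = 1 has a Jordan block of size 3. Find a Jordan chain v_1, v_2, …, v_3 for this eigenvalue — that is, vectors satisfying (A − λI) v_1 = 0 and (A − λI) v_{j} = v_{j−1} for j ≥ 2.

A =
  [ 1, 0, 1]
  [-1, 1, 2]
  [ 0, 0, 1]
A Jordan chain for λ = 1 of length 3:
v_1 = (0, -1, 0)ᵀ
v_2 = (1, 2, 0)ᵀ
v_3 = (0, 0, 1)ᵀ

Let N = A − (1)·I. We want v_3 with N^3 v_3 = 0 but N^2 v_3 ≠ 0; then v_{j-1} := N · v_j for j = 3, …, 2.

Pick v_3 = (0, 0, 1)ᵀ.
Then v_2 = N · v_3 = (1, 2, 0)ᵀ.
Then v_1 = N · v_2 = (0, -1, 0)ᵀ.

Sanity check: (A − (1)·I) v_1 = (0, 0, 0)ᵀ = 0. ✓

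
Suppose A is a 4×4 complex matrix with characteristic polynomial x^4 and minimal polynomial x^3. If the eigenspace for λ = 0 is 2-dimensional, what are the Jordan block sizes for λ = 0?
Block sizes for λ = 0: [3, 1]

Step 1 — from the characteristic polynomial, algebraic multiplicity of λ = 0 is 4. From dim ker(A − (0)·I) = 2, there are exactly 2 Jordan blocks for λ = 0.
Step 2 — from the minimal polynomial, the factor (x − 0)^3 tells us the largest block for λ = 0 has size 3.
Step 3 — with total size 4, 2 blocks, and largest block 3, the block sizes (in nonincreasing order) are [3, 1].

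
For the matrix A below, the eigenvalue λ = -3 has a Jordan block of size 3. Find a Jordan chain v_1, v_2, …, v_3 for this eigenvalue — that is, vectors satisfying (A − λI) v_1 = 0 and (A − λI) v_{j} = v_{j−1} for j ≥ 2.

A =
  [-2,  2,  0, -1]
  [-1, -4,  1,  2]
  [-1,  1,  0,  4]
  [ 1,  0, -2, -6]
A Jordan chain for λ = -3 of length 3:
v_1 = (-2, 1, -1, 0)ᵀ
v_2 = (1, -1, -1, 1)ᵀ
v_3 = (1, 0, 0, 0)ᵀ

Let N = A − (-3)·I. We want v_3 with N^3 v_3 = 0 but N^2 v_3 ≠ 0; then v_{j-1} := N · v_j for j = 3, …, 2.

Pick v_3 = (1, 0, 0, 0)ᵀ.
Then v_2 = N · v_3 = (1, -1, -1, 1)ᵀ.
Then v_1 = N · v_2 = (-2, 1, -1, 0)ᵀ.

Sanity check: (A − (-3)·I) v_1 = (0, 0, 0, 0)ᵀ = 0. ✓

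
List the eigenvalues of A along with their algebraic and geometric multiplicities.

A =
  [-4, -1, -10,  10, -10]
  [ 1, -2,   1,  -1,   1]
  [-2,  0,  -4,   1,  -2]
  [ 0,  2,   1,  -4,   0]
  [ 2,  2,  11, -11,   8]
λ = -3: alg = 4, geom = 2; λ = 6: alg = 1, geom = 1

Step 1 — factor the characteristic polynomial to read off the algebraic multiplicities:
  χ_A(x) = (x - 6)*(x + 3)^4

Step 2 — compute geometric multiplicities via the rank-nullity identity g(λ) = n − rank(A − λI):
  rank(A − (-3)·I) = 3, so dim ker(A − (-3)·I) = n − 3 = 2
  rank(A − (6)·I) = 4, so dim ker(A − (6)·I) = n − 4 = 1

Summary:
  λ = -3: algebraic multiplicity = 4, geometric multiplicity = 2
  λ = 6: algebraic multiplicity = 1, geometric multiplicity = 1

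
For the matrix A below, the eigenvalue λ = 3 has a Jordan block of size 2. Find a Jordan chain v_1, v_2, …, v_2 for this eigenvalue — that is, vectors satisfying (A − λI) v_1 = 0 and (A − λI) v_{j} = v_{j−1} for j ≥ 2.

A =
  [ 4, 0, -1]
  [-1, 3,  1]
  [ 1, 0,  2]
A Jordan chain for λ = 3 of length 2:
v_1 = (1, -1, 1)ᵀ
v_2 = (1, 0, 0)ᵀ

Let N = A − (3)·I. We want v_2 with N^2 v_2 = 0 but N^1 v_2 ≠ 0; then v_{j-1} := N · v_j for j = 2, …, 2.

Pick v_2 = (1, 0, 0)ᵀ.
Then v_1 = N · v_2 = (1, -1, 1)ᵀ.

Sanity check: (A − (3)·I) v_1 = (0, 0, 0)ᵀ = 0. ✓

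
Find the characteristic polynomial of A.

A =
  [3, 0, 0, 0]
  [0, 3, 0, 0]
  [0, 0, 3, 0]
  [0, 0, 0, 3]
x^4 - 12*x^3 + 54*x^2 - 108*x + 81

Expanding det(x·I − A) (e.g. by cofactor expansion or by noting that A is similar to its Jordan form J, which has the same characteristic polynomial as A) gives
  χ_A(x) = x^4 - 12*x^3 + 54*x^2 - 108*x + 81
which factors as (x - 3)^4. The eigenvalues (with algebraic multiplicities) are λ = 3 with multiplicity 4.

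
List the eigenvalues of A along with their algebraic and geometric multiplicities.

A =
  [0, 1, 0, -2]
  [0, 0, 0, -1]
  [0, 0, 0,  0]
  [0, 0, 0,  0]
λ = 0: alg = 4, geom = 2

Step 1 — factor the characteristic polynomial to read off the algebraic multiplicities:
  χ_A(x) = x^4

Step 2 — compute geometric multiplicities via the rank-nullity identity g(λ) = n − rank(A − λI):
  rank(A − (0)·I) = 2, so dim ker(A − (0)·I) = n − 2 = 2

Summary:
  λ = 0: algebraic multiplicity = 4, geometric multiplicity = 2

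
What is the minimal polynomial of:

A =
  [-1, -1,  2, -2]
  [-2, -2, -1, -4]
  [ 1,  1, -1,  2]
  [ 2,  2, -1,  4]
x^3

The characteristic polynomial is χ_A(x) = x^4, so the eigenvalues are known. The minimal polynomial is
  m_A(x) = Π_λ (x − λ)^{k_λ}
where k_λ is the size of the *largest* Jordan block for λ (equivalently, the smallest k with (A − λI)^k v = 0 for every generalised eigenvector v of λ).

  λ = 0: largest Jordan block has size 3, contributing (x − 0)^3

So m_A(x) = x^3 = x^3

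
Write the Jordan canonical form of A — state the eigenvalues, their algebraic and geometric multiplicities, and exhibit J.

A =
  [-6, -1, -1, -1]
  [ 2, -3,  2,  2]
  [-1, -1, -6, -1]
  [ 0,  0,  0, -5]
J_2(-5) ⊕ J_1(-5) ⊕ J_1(-5)

The characteristic polynomial is
  det(x·I − A) = x^4 + 20*x^3 + 150*x^2 + 500*x + 625 = (x + 5)^4

Eigenvalues and multiplicities (the geometric multiplicity of λ is n − rank(A − λI), which equals the number of Jordan blocks for λ):
  λ = -5: algebraic multiplicity = 4, geometric multiplicity = 3

Determining the block sizes for each eigenvalue:
  λ = -5: 3 blocks summing to 4 forces exactly one block of size 2 and the rest size 1 → block sizes [2, 1, 1]

Assembling the blocks gives a Jordan form
J =
  [-5,  1,  0,  0]
  [ 0, -5,  0,  0]
  [ 0,  0, -5,  0]
  [ 0,  0,  0, -5]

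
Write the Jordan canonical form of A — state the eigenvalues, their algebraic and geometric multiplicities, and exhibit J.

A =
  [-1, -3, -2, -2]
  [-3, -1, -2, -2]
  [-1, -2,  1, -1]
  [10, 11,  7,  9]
J_2(2) ⊕ J_2(2)

The characteristic polynomial is
  det(x·I − A) = x^4 - 8*x^3 + 24*x^2 - 32*x + 16 = (x - 2)^4

Eigenvalues and multiplicities (the geometric multiplicity of λ is n − rank(A − λI), which equals the number of Jordan blocks for λ):
  λ = 2: algebraic multiplicity = 4, geometric multiplicity = 2

Determining the block sizes for each eigenvalue:
  λ = 2: with am = 4 and gm = 2, the partition is not yet determined (e.g. several partitions of 4 into 2 parts exist). Let N = A − (2)·I. Computing rank(N^1) = 2, rank(N^2) = 0; the number of blocks of size ≥ j is rank(N^{j−1}) − rank(N^j), giving [2, 2]. So we have 2 block(s) of size 2 → block sizes [2, 2]

Assembling the blocks gives a Jordan form
J =
  [2, 1, 0, 0]
  [0, 2, 0, 0]
  [0, 0, 2, 1]
  [0, 0, 0, 2]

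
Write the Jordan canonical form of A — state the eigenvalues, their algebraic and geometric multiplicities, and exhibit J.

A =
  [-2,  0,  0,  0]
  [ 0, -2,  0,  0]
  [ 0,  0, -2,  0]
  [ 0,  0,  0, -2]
J_1(-2) ⊕ J_1(-2) ⊕ J_1(-2) ⊕ J_1(-2)

The characteristic polynomial is
  det(x·I − A) = x^4 + 8*x^3 + 24*x^2 + 32*x + 16 = (x + 2)^4

Eigenvalues and multiplicities (the geometric multiplicity of λ is n − rank(A − λI), which equals the number of Jordan blocks for λ):
  λ = -2: algebraic multiplicity = 4, geometric multiplicity = 4

Determining the block sizes for each eigenvalue:
  λ = -2: gm = am = 4, so every block has size 1 → block sizes [1, 1, 1, 1]

Assembling the blocks gives a Jordan form
J =
  [-2,  0,  0,  0]
  [ 0, -2,  0,  0]
  [ 0,  0, -2,  0]
  [ 0,  0,  0, -2]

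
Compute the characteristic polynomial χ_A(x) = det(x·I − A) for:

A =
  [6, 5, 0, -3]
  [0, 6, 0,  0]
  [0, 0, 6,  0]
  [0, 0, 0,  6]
x^4 - 24*x^3 + 216*x^2 - 864*x + 1296

Expanding det(x·I − A) (e.g. by cofactor expansion or by noting that A is similar to its Jordan form J, which has the same characteristic polynomial as A) gives
  χ_A(x) = x^4 - 24*x^3 + 216*x^2 - 864*x + 1296
which factors as (x - 6)^4. The eigenvalues (with algebraic multiplicities) are λ = 6 with multiplicity 4.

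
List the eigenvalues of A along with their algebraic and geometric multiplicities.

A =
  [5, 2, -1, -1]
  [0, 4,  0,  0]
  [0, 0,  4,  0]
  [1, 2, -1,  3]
λ = 4: alg = 4, geom = 3

Step 1 — factor the characteristic polynomial to read off the algebraic multiplicities:
  χ_A(x) = (x - 4)^4

Step 2 — compute geometric multiplicities via the rank-nullity identity g(λ) = n − rank(A − λI):
  rank(A − (4)·I) = 1, so dim ker(A − (4)·I) = n − 1 = 3

Summary:
  λ = 4: algebraic multiplicity = 4, geometric multiplicity = 3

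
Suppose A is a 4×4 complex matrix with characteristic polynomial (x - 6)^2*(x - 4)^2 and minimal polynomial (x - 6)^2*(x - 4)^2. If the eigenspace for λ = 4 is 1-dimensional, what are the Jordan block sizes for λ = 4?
Block sizes for λ = 4: [2]

Step 1 — from the characteristic polynomial, algebraic multiplicity of λ = 4 is 2. From dim ker(A − (4)·I) = 1, there are exactly 1 Jordan blocks for λ = 4.
Step 2 — from the minimal polynomial, the factor (x − 4)^2 tells us the largest block for λ = 4 has size 2.
Step 3 — with total size 2, 1 blocks, and largest block 2, the block sizes (in nonincreasing order) are [2].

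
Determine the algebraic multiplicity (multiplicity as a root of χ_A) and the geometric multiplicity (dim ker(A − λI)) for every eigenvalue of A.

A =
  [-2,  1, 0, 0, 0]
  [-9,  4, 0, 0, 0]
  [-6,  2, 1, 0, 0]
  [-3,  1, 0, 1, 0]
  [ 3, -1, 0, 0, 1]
λ = 1: alg = 5, geom = 4

Step 1 — factor the characteristic polynomial to read off the algebraic multiplicities:
  χ_A(x) = (x - 1)^5

Step 2 — compute geometric multiplicities via the rank-nullity identity g(λ) = n − rank(A − λI):
  rank(A − (1)·I) = 1, so dim ker(A − (1)·I) = n − 1 = 4

Summary:
  λ = 1: algebraic multiplicity = 5, geometric multiplicity = 4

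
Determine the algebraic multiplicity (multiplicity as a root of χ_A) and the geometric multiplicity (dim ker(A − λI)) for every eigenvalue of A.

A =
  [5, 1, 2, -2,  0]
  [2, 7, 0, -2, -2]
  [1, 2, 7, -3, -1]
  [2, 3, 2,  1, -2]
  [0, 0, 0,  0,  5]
λ = 5: alg = 5, geom = 3

Step 1 — factor the characteristic polynomial to read off the algebraic multiplicities:
  χ_A(x) = (x - 5)^5

Step 2 — compute geometric multiplicities via the rank-nullity identity g(λ) = n − rank(A − λI):
  rank(A − (5)·I) = 2, so dim ker(A − (5)·I) = n − 2 = 3

Summary:
  λ = 5: algebraic multiplicity = 5, geometric multiplicity = 3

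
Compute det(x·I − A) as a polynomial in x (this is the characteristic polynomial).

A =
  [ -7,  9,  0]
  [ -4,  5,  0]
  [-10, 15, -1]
x^3 + 3*x^2 + 3*x + 1

Expanding det(x·I − A) (e.g. by cofactor expansion or by noting that A is similar to its Jordan form J, which has the same characteristic polynomial as A) gives
  χ_A(x) = x^3 + 3*x^2 + 3*x + 1
which factors as (x + 1)^3. The eigenvalues (with algebraic multiplicities) are λ = -1 with multiplicity 3.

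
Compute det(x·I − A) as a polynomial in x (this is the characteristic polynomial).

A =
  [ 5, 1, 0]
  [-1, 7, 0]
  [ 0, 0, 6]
x^3 - 18*x^2 + 108*x - 216

Expanding det(x·I − A) (e.g. by cofactor expansion or by noting that A is similar to its Jordan form J, which has the same characteristic polynomial as A) gives
  χ_A(x) = x^3 - 18*x^2 + 108*x - 216
which factors as (x - 6)^3. The eigenvalues (with algebraic multiplicities) are λ = 6 with multiplicity 3.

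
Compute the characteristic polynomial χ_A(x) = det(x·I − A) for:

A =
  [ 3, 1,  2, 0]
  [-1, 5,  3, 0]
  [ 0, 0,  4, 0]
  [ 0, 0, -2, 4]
x^4 - 16*x^3 + 96*x^2 - 256*x + 256

Expanding det(x·I − A) (e.g. by cofactor expansion or by noting that A is similar to its Jordan form J, which has the same characteristic polynomial as A) gives
  χ_A(x) = x^4 - 16*x^3 + 96*x^2 - 256*x + 256
which factors as (x - 4)^4. The eigenvalues (with algebraic multiplicities) are λ = 4 with multiplicity 4.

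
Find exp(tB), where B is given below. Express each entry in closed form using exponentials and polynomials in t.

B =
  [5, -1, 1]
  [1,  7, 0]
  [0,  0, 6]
e^{tB} =
  [-t*exp(6*t) + exp(6*t), -t*exp(6*t), -t^2*exp(6*t)/2 + t*exp(6*t)]
  [t*exp(6*t), t*exp(6*t) + exp(6*t), t^2*exp(6*t)/2]
  [0, 0, exp(6*t)]

Strategy: write B = P · J · P⁻¹ where J is a Jordan canonical form, so e^{tB} = P · e^{tJ} · P⁻¹, and e^{tJ} can be computed block-by-block.

B has Jordan form
J =
  [6, 1, 0]
  [0, 6, 1]
  [0, 0, 6]
(up to reordering of blocks).

Per-block formulas:
  For a 3×3 Jordan block J_3(6): exp(t · J_3(6)) = e^(6t)·(I + t·N + (t^2/2)·N^2), where N is the 3×3 nilpotent shift.

After assembling e^{tJ} and conjugating by P, we get:

e^{tB} =
  [-t*exp(6*t) + exp(6*t), -t*exp(6*t), -t^2*exp(6*t)/2 + t*exp(6*t)]
  [t*exp(6*t), t*exp(6*t) + exp(6*t), t^2*exp(6*t)/2]
  [0, 0, exp(6*t)]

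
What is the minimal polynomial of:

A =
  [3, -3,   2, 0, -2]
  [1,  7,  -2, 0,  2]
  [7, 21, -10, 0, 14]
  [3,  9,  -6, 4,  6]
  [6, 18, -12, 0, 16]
x^2 - 8*x + 16

The characteristic polynomial is χ_A(x) = (x - 4)^5, so the eigenvalues are known. The minimal polynomial is
  m_A(x) = Π_λ (x − λ)^{k_λ}
where k_λ is the size of the *largest* Jordan block for λ (equivalently, the smallest k with (A − λI)^k v = 0 for every generalised eigenvector v of λ).

  λ = 4: largest Jordan block has size 2, contributing (x − 4)^2

So m_A(x) = (x - 4)^2 = x^2 - 8*x + 16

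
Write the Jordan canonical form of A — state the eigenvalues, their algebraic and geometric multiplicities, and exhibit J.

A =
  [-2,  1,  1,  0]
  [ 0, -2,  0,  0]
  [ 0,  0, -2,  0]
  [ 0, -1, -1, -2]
J_2(-2) ⊕ J_1(-2) ⊕ J_1(-2)

The characteristic polynomial is
  det(x·I − A) = x^4 + 8*x^3 + 24*x^2 + 32*x + 16 = (x + 2)^4

Eigenvalues and multiplicities (the geometric multiplicity of λ is n − rank(A − λI), which equals the number of Jordan blocks for λ):
  λ = -2: algebraic multiplicity = 4, geometric multiplicity = 3

Determining the block sizes for each eigenvalue:
  λ = -2: 3 blocks summing to 4 forces exactly one block of size 2 and the rest size 1 → block sizes [2, 1, 1]

Assembling the blocks gives a Jordan form
J =
  [-2,  1,  0,  0]
  [ 0, -2,  0,  0]
  [ 0,  0, -2,  0]
  [ 0,  0,  0, -2]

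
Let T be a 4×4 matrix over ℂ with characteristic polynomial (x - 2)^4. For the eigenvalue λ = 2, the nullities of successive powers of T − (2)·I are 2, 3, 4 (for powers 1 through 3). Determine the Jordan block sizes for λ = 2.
Block sizes for λ = 2: [3, 1]

From the dimensions of kernels of powers, the number of Jordan blocks of size at least j is d_j − d_{j−1} where d_j = dim ker(N^j) (with d_0 = 0). Computing the differences gives [2, 1, 1].
The number of blocks of size exactly k is (#blocks of size ≥ k) − (#blocks of size ≥ k + 1), so the partition is: 1 block(s) of size 1, 1 block(s) of size 3.
In nonincreasing order the block sizes are [3, 1].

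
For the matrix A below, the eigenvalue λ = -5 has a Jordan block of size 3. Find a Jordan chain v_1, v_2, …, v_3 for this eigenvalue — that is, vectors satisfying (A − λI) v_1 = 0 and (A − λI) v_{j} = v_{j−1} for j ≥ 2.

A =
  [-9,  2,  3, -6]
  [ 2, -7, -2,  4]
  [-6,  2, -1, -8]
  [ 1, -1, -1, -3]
A Jordan chain for λ = -5 of length 3:
v_1 = (-4, 4, -4, 2)ᵀ
v_2 = (-4, 2, -6, 1)ᵀ
v_3 = (1, 0, 0, 0)ᵀ

Let N = A − (-5)·I. We want v_3 with N^3 v_3 = 0 but N^2 v_3 ≠ 0; then v_{j-1} := N · v_j for j = 3, …, 2.

Pick v_3 = (1, 0, 0, 0)ᵀ.
Then v_2 = N · v_3 = (-4, 2, -6, 1)ᵀ.
Then v_1 = N · v_2 = (-4, 4, -4, 2)ᵀ.

Sanity check: (A − (-5)·I) v_1 = (0, 0, 0, 0)ᵀ = 0. ✓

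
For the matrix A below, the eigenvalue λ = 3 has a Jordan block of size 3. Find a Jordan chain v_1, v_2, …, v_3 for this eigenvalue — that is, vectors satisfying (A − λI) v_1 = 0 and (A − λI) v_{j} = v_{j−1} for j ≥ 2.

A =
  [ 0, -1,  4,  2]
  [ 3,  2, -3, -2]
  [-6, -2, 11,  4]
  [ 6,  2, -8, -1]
A Jordan chain for λ = 3 of length 3:
v_1 = (-6, -6, -12, 12)ᵀ
v_2 = (-3, 3, -6, 6)ᵀ
v_3 = (1, 0, 0, 0)ᵀ

Let N = A − (3)·I. We want v_3 with N^3 v_3 = 0 but N^2 v_3 ≠ 0; then v_{j-1} := N · v_j for j = 3, …, 2.

Pick v_3 = (1, 0, 0, 0)ᵀ.
Then v_2 = N · v_3 = (-3, 3, -6, 6)ᵀ.
Then v_1 = N · v_2 = (-6, -6, -12, 12)ᵀ.

Sanity check: (A − (3)·I) v_1 = (0, 0, 0, 0)ᵀ = 0. ✓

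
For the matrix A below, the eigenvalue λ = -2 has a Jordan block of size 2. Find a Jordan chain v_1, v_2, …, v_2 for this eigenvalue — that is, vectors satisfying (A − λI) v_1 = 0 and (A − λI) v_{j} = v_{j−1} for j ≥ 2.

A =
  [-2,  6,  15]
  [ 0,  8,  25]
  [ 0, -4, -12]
A Jordan chain for λ = -2 of length 2:
v_1 = (6, 10, -4)ᵀ
v_2 = (0, 1, 0)ᵀ

Let N = A − (-2)·I. We want v_2 with N^2 v_2 = 0 but N^1 v_2 ≠ 0; then v_{j-1} := N · v_j for j = 2, …, 2.

Pick v_2 = (0, 1, 0)ᵀ.
Then v_1 = N · v_2 = (6, 10, -4)ᵀ.

Sanity check: (A − (-2)·I) v_1 = (0, 0, 0)ᵀ = 0. ✓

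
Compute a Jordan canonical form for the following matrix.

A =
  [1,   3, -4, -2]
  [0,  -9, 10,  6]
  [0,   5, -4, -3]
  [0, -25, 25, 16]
J_2(1) ⊕ J_2(1)

The characteristic polynomial is
  det(x·I − A) = x^4 - 4*x^3 + 6*x^2 - 4*x + 1 = (x - 1)^4

Eigenvalues and multiplicities (the geometric multiplicity of λ is n − rank(A − λI), which equals the number of Jordan blocks for λ):
  λ = 1: algebraic multiplicity = 4, geometric multiplicity = 2

Determining the block sizes for each eigenvalue:
  λ = 1: with am = 4 and gm = 2, the partition is not yet determined (e.g. several partitions of 4 into 2 parts exist). Let N = A − (1)·I. Computing rank(N^1) = 2, rank(N^2) = 0; the number of blocks of size ≥ j is rank(N^{j−1}) − rank(N^j), giving [2, 2]. So we have 2 block(s) of size 2 → block sizes [2, 2]

Assembling the blocks gives a Jordan form
J =
  [1, 1, 0, 0]
  [0, 1, 0, 0]
  [0, 0, 1, 1]
  [0, 0, 0, 1]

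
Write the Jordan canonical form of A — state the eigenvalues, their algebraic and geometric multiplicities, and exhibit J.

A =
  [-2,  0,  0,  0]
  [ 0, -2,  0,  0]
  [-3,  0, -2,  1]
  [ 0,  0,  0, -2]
J_2(-2) ⊕ J_1(-2) ⊕ J_1(-2)

The characteristic polynomial is
  det(x·I − A) = x^4 + 8*x^3 + 24*x^2 + 32*x + 16 = (x + 2)^4

Eigenvalues and multiplicities (the geometric multiplicity of λ is n − rank(A − λI), which equals the number of Jordan blocks for λ):
  λ = -2: algebraic multiplicity = 4, geometric multiplicity = 3

Determining the block sizes for each eigenvalue:
  λ = -2: 3 blocks summing to 4 forces exactly one block of size 2 and the rest size 1 → block sizes [2, 1, 1]

Assembling the blocks gives a Jordan form
J =
  [-2,  1,  0,  0]
  [ 0, -2,  0,  0]
  [ 0,  0, -2,  0]
  [ 0,  0,  0, -2]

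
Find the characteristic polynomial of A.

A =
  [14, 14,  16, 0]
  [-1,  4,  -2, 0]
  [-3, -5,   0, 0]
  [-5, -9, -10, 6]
x^4 - 24*x^3 + 216*x^2 - 864*x + 1296

Expanding det(x·I − A) (e.g. by cofactor expansion or by noting that A is similar to its Jordan form J, which has the same characteristic polynomial as A) gives
  χ_A(x) = x^4 - 24*x^3 + 216*x^2 - 864*x + 1296
which factors as (x - 6)^4. The eigenvalues (with algebraic multiplicities) are λ = 6 with multiplicity 4.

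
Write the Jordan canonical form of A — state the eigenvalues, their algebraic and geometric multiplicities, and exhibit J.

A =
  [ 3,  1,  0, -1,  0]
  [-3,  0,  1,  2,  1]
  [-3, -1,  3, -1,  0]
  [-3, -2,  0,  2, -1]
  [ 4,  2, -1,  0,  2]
J_3(2) ⊕ J_2(2)

The characteristic polynomial is
  det(x·I − A) = x^5 - 10*x^4 + 40*x^3 - 80*x^2 + 80*x - 32 = (x - 2)^5

Eigenvalues and multiplicities (the geometric multiplicity of λ is n − rank(A − λI), which equals the number of Jordan blocks for λ):
  λ = 2: algebraic multiplicity = 5, geometric multiplicity = 2

Determining the block sizes for each eigenvalue:
  λ = 2: with am = 5 and gm = 2, the partition is not yet determined (e.g. several partitions of 5 into 2 parts exist). Let N = A − (2)·I. Computing rank(N^1) = 3, rank(N^2) = 1, rank(N^3) = 0; the number of blocks of size ≥ j is rank(N^{j−1}) − rank(N^j), giving [2, 2, 1]. So we have 1 block(s) of size 3, 1 block(s) of size 2 → block sizes [3, 2]

Assembling the blocks gives a Jordan form
J =
  [2, 1, 0, 0, 0]
  [0, 2, 1, 0, 0]
  [0, 0, 2, 0, 0]
  [0, 0, 0, 2, 1]
  [0, 0, 0, 0, 2]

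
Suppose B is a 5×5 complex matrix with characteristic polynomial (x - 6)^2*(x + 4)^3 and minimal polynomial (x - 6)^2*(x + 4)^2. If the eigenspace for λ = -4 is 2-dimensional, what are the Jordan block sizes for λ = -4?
Block sizes for λ = -4: [2, 1]

Step 1 — from the characteristic polynomial, algebraic multiplicity of λ = -4 is 3. From dim ker(B − (-4)·I) = 2, there are exactly 2 Jordan blocks for λ = -4.
Step 2 — from the minimal polynomial, the factor (x + 4)^2 tells us the largest block for λ = -4 has size 2.
Step 3 — with total size 3, 2 blocks, and largest block 2, the block sizes (in nonincreasing order) are [2, 1].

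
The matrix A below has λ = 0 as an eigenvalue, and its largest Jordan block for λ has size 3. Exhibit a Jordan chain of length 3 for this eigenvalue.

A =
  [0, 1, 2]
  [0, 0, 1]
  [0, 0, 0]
A Jordan chain for λ = 0 of length 3:
v_1 = (1, 0, 0)ᵀ
v_2 = (2, 1, 0)ᵀ
v_3 = (0, 0, 1)ᵀ

Let N = A − (0)·I. We want v_3 with N^3 v_3 = 0 but N^2 v_3 ≠ 0; then v_{j-1} := N · v_j for j = 3, …, 2.

Pick v_3 = (0, 0, 1)ᵀ.
Then v_2 = N · v_3 = (2, 1, 0)ᵀ.
Then v_1 = N · v_2 = (1, 0, 0)ᵀ.

Sanity check: (A − (0)·I) v_1 = (0, 0, 0)ᵀ = 0. ✓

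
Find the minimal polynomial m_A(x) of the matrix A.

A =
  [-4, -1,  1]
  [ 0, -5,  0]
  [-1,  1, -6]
x^2 + 10*x + 25

The characteristic polynomial is χ_A(x) = (x + 5)^3, so the eigenvalues are known. The minimal polynomial is
  m_A(x) = Π_λ (x − λ)^{k_λ}
where k_λ is the size of the *largest* Jordan block for λ (equivalently, the smallest k with (A − λI)^k v = 0 for every generalised eigenvector v of λ).

  λ = -5: largest Jordan block has size 2, contributing (x + 5)^2

So m_A(x) = (x + 5)^2 = x^2 + 10*x + 25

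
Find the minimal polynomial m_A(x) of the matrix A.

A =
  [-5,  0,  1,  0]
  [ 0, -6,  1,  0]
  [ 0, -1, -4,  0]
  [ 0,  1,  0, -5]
x^3 + 15*x^2 + 75*x + 125

The characteristic polynomial is χ_A(x) = (x + 5)^4, so the eigenvalues are known. The minimal polynomial is
  m_A(x) = Π_λ (x − λ)^{k_λ}
where k_λ is the size of the *largest* Jordan block for λ (equivalently, the smallest k with (A − λI)^k v = 0 for every generalised eigenvector v of λ).

  λ = -5: largest Jordan block has size 3, contributing (x + 5)^3

So m_A(x) = (x + 5)^3 = x^3 + 15*x^2 + 75*x + 125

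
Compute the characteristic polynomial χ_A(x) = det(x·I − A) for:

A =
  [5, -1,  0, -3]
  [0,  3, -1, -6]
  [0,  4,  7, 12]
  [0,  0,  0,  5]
x^4 - 20*x^3 + 150*x^2 - 500*x + 625

Expanding det(x·I − A) (e.g. by cofactor expansion or by noting that A is similar to its Jordan form J, which has the same characteristic polynomial as A) gives
  χ_A(x) = x^4 - 20*x^3 + 150*x^2 - 500*x + 625
which factors as (x - 5)^4. The eigenvalues (with algebraic multiplicities) are λ = 5 with multiplicity 4.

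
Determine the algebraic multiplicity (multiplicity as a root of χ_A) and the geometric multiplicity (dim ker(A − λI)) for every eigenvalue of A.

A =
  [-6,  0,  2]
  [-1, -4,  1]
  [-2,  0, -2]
λ = -4: alg = 3, geom = 2

Step 1 — factor the characteristic polynomial to read off the algebraic multiplicities:
  χ_A(x) = (x + 4)^3

Step 2 — compute geometric multiplicities via the rank-nullity identity g(λ) = n − rank(A − λI):
  rank(A − (-4)·I) = 1, so dim ker(A − (-4)·I) = n − 1 = 2

Summary:
  λ = -4: algebraic multiplicity = 3, geometric multiplicity = 2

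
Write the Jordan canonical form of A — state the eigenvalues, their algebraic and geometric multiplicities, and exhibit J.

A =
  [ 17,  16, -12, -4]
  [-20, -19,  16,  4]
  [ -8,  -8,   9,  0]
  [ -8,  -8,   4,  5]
J_1(1) ⊕ J_1(1) ⊕ J_1(5) ⊕ J_1(5)

The characteristic polynomial is
  det(x·I − A) = x^4 - 12*x^3 + 46*x^2 - 60*x + 25 = (x - 5)^2*(x - 1)^2

Eigenvalues and multiplicities (the geometric multiplicity of λ is n − rank(A − λI), which equals the number of Jordan blocks for λ):
  λ = 1: algebraic multiplicity = 2, geometric multiplicity = 2
  λ = 5: algebraic multiplicity = 2, geometric multiplicity = 2

Determining the block sizes for each eigenvalue:
  λ = 1: gm = am = 2, so every block has size 1 → block sizes [1, 1]
  λ = 5: gm = am = 2, so every block has size 1 → block sizes [1, 1]

Assembling the blocks gives a Jordan form
J =
  [1, 0, 0, 0]
  [0, 1, 0, 0]
  [0, 0, 5, 0]
  [0, 0, 0, 5]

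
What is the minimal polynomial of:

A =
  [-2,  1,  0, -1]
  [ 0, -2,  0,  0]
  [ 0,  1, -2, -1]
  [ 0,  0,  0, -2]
x^2 + 4*x + 4

The characteristic polynomial is χ_A(x) = (x + 2)^4, so the eigenvalues are known. The minimal polynomial is
  m_A(x) = Π_λ (x − λ)^{k_λ}
where k_λ is the size of the *largest* Jordan block for λ (equivalently, the smallest k with (A − λI)^k v = 0 for every generalised eigenvector v of λ).

  λ = -2: largest Jordan block has size 2, contributing (x + 2)^2

So m_A(x) = (x + 2)^2 = x^2 + 4*x + 4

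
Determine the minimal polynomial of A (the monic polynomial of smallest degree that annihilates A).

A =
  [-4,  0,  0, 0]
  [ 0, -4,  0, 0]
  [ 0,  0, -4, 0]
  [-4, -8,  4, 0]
x^2 + 4*x

The characteristic polynomial is χ_A(x) = x*(x + 4)^3, so the eigenvalues are known. The minimal polynomial is
  m_A(x) = Π_λ (x − λ)^{k_λ}
where k_λ is the size of the *largest* Jordan block for λ (equivalently, the smallest k with (A − λI)^k v = 0 for every generalised eigenvector v of λ).

  λ = -4: largest Jordan block has size 1, contributing (x + 4)
  λ = 0: largest Jordan block has size 1, contributing (x − 0)

So m_A(x) = x*(x + 4) = x^2 + 4*x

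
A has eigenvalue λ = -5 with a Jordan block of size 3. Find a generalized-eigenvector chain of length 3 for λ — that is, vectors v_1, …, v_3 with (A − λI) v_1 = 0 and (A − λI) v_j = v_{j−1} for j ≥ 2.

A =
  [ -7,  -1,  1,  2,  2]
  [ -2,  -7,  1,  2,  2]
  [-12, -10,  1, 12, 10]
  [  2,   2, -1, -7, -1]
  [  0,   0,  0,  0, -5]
A Jordan chain for λ = -5 of length 3:
v_1 = (-2, 0, -4, 0, 0)ᵀ
v_2 = (-2, -2, -12, 2, 0)ᵀ
v_3 = (1, 0, 0, 0, 0)ᵀ

Let N = A − (-5)·I. We want v_3 with N^3 v_3 = 0 but N^2 v_3 ≠ 0; then v_{j-1} := N · v_j for j = 3, …, 2.

Pick v_3 = (1, 0, 0, 0, 0)ᵀ.
Then v_2 = N · v_3 = (-2, -2, -12, 2, 0)ᵀ.
Then v_1 = N · v_2 = (-2, 0, -4, 0, 0)ᵀ.

Sanity check: (A − (-5)·I) v_1 = (0, 0, 0, 0, 0)ᵀ = 0. ✓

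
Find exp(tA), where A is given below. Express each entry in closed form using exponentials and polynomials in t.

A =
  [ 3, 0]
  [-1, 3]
e^{tA} =
  [exp(3*t), 0]
  [-t*exp(3*t), exp(3*t)]

Strategy: write A = P · J · P⁻¹ where J is a Jordan canonical form, so e^{tA} = P · e^{tJ} · P⁻¹, and e^{tJ} can be computed block-by-block.

A has Jordan form
J =
  [3, 1]
  [0, 3]
(up to reordering of blocks).

Per-block formulas:
  For a 2×2 Jordan block J_2(3): exp(t · J_2(3)) = e^(3t)·(I + t·N), where N is the 2×2 nilpotent shift.

After assembling e^{tJ} and conjugating by P, we get:

e^{tA} =
  [exp(3*t), 0]
  [-t*exp(3*t), exp(3*t)]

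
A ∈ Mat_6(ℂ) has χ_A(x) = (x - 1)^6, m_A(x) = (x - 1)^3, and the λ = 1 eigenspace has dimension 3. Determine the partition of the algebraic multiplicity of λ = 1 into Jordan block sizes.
Block sizes for λ = 1: [3, 2, 1]

Step 1 — from the characteristic polynomial, algebraic multiplicity of λ = 1 is 6. From dim ker(A − (1)·I) = 3, there are exactly 3 Jordan blocks for λ = 1.
Step 2 — from the minimal polynomial, the factor (x − 1)^3 tells us the largest block for λ = 1 has size 3.
Step 3 — with total size 6, 3 blocks, and largest block 3, the block sizes (in nonincreasing order) are [3, 2, 1].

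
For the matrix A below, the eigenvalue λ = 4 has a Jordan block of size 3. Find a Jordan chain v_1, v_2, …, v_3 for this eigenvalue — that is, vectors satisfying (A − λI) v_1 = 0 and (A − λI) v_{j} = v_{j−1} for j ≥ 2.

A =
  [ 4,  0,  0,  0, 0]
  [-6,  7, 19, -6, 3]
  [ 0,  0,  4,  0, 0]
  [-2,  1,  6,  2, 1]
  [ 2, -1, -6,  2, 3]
A Jordan chain for λ = 4 of length 3:
v_1 = (0, 3, 0, 1, -1)ᵀ
v_2 = (0, 19, 0, 6, -6)ᵀ
v_3 = (0, 0, 1, 0, 0)ᵀ

Let N = A − (4)·I. We want v_3 with N^3 v_3 = 0 but N^2 v_3 ≠ 0; then v_{j-1} := N · v_j for j = 3, …, 2.

Pick v_3 = (0, 0, 1, 0, 0)ᵀ.
Then v_2 = N · v_3 = (0, 19, 0, 6, -6)ᵀ.
Then v_1 = N · v_2 = (0, 3, 0, 1, -1)ᵀ.

Sanity check: (A − (4)·I) v_1 = (0, 0, 0, 0, 0)ᵀ = 0. ✓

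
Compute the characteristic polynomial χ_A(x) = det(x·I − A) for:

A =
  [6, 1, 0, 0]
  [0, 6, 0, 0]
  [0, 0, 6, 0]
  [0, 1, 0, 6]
x^4 - 24*x^3 + 216*x^2 - 864*x + 1296

Expanding det(x·I − A) (e.g. by cofactor expansion or by noting that A is similar to its Jordan form J, which has the same characteristic polynomial as A) gives
  χ_A(x) = x^4 - 24*x^3 + 216*x^2 - 864*x + 1296
which factors as (x - 6)^4. The eigenvalues (with algebraic multiplicities) are λ = 6 with multiplicity 4.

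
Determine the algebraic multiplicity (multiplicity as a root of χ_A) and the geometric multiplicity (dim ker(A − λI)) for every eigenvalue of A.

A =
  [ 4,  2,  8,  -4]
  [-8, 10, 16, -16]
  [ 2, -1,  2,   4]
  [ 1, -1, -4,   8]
λ = 6: alg = 4, geom = 2

Step 1 — factor the characteristic polynomial to read off the algebraic multiplicities:
  χ_A(x) = (x - 6)^4

Step 2 — compute geometric multiplicities via the rank-nullity identity g(λ) = n − rank(A − λI):
  rank(A − (6)·I) = 2, so dim ker(A − (6)·I) = n − 2 = 2

Summary:
  λ = 6: algebraic multiplicity = 4, geometric multiplicity = 2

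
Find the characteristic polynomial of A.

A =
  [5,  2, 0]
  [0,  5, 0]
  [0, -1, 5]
x^3 - 15*x^2 + 75*x - 125

Expanding det(x·I − A) (e.g. by cofactor expansion or by noting that A is similar to its Jordan form J, which has the same characteristic polynomial as A) gives
  χ_A(x) = x^3 - 15*x^2 + 75*x - 125
which factors as (x - 5)^3. The eigenvalues (with algebraic multiplicities) are λ = 5 with multiplicity 3.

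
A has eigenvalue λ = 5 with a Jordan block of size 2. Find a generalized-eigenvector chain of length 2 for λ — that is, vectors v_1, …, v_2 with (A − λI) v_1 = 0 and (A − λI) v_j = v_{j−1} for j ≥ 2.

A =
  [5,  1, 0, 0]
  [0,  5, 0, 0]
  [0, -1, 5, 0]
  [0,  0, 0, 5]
A Jordan chain for λ = 5 of length 2:
v_1 = (1, 0, -1, 0)ᵀ
v_2 = (0, 1, 0, 0)ᵀ

Let N = A − (5)·I. We want v_2 with N^2 v_2 = 0 but N^1 v_2 ≠ 0; then v_{j-1} := N · v_j for j = 2, …, 2.

Pick v_2 = (0, 1, 0, 0)ᵀ.
Then v_1 = N · v_2 = (1, 0, -1, 0)ᵀ.

Sanity check: (A − (5)·I) v_1 = (0, 0, 0, 0)ᵀ = 0. ✓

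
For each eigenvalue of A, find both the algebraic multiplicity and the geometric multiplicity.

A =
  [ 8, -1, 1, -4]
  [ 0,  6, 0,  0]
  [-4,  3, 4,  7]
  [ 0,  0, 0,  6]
λ = 6: alg = 4, geom = 2

Step 1 — factor the characteristic polynomial to read off the algebraic multiplicities:
  χ_A(x) = (x - 6)^4

Step 2 — compute geometric multiplicities via the rank-nullity identity g(λ) = n − rank(A − λI):
  rank(A − (6)·I) = 2, so dim ker(A − (6)·I) = n − 2 = 2

Summary:
  λ = 6: algebraic multiplicity = 4, geometric multiplicity = 2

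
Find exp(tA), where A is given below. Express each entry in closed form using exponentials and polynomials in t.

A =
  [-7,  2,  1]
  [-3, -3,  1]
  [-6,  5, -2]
e^{tA} =
  [-3*t^2*exp(-4*t)/2 - 3*t*exp(-4*t) + exp(-4*t), t^2*exp(-4*t)/2 + 2*t*exp(-4*t), t^2*exp(-4*t)/2 + t*exp(-4*t)]
  [-3*t*exp(-4*t), t*exp(-4*t) + exp(-4*t), t*exp(-4*t)]
  [-9*t^2*exp(-4*t)/2 - 6*t*exp(-4*t), 3*t^2*exp(-4*t)/2 + 5*t*exp(-4*t), 3*t^2*exp(-4*t)/2 + 2*t*exp(-4*t) + exp(-4*t)]

Strategy: write A = P · J · P⁻¹ where J is a Jordan canonical form, so e^{tA} = P · e^{tJ} · P⁻¹, and e^{tJ} can be computed block-by-block.

A has Jordan form
J =
  [-4,  1,  0]
  [ 0, -4,  1]
  [ 0,  0, -4]
(up to reordering of blocks).

Per-block formulas:
  For a 3×3 Jordan block J_3(-4): exp(t · J_3(-4)) = e^(-4t)·(I + t·N + (t^2/2)·N^2), where N is the 3×3 nilpotent shift.

After assembling e^{tJ} and conjugating by P, we get:

e^{tA} =
  [-3*t^2*exp(-4*t)/2 - 3*t*exp(-4*t) + exp(-4*t), t^2*exp(-4*t)/2 + 2*t*exp(-4*t), t^2*exp(-4*t)/2 + t*exp(-4*t)]
  [-3*t*exp(-4*t), t*exp(-4*t) + exp(-4*t), t*exp(-4*t)]
  [-9*t^2*exp(-4*t)/2 - 6*t*exp(-4*t), 3*t^2*exp(-4*t)/2 + 5*t*exp(-4*t), 3*t^2*exp(-4*t)/2 + 2*t*exp(-4*t) + exp(-4*t)]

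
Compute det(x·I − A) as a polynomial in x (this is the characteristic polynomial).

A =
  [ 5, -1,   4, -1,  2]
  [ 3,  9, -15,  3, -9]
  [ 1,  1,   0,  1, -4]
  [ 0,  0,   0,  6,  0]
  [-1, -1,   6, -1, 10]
x^5 - 30*x^4 + 360*x^3 - 2160*x^2 + 6480*x - 7776

Expanding det(x·I − A) (e.g. by cofactor expansion or by noting that A is similar to its Jordan form J, which has the same characteristic polynomial as A) gives
  χ_A(x) = x^5 - 30*x^4 + 360*x^3 - 2160*x^2 + 6480*x - 7776
which factors as (x - 6)^5. The eigenvalues (with algebraic multiplicities) are λ = 6 with multiplicity 5.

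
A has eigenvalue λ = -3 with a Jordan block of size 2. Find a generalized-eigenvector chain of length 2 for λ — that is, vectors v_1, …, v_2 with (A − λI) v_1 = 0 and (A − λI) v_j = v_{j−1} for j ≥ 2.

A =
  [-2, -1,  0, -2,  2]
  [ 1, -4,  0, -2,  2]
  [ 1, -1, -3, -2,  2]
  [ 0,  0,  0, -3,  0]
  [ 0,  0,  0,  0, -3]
A Jordan chain for λ = -3 of length 2:
v_1 = (1, 1, 1, 0, 0)ᵀ
v_2 = (1, 0, 0, 0, 0)ᵀ

Let N = A − (-3)·I. We want v_2 with N^2 v_2 = 0 but N^1 v_2 ≠ 0; then v_{j-1} := N · v_j for j = 2, …, 2.

Pick v_2 = (1, 0, 0, 0, 0)ᵀ.
Then v_1 = N · v_2 = (1, 1, 1, 0, 0)ᵀ.

Sanity check: (A − (-3)·I) v_1 = (0, 0, 0, 0, 0)ᵀ = 0. ✓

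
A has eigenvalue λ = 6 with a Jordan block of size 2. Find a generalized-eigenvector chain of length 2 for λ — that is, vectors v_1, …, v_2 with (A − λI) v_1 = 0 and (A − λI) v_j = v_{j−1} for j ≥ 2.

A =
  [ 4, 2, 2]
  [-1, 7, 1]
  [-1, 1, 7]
A Jordan chain for λ = 6 of length 2:
v_1 = (-2, -1, -1)ᵀ
v_2 = (1, 0, 0)ᵀ

Let N = A − (6)·I. We want v_2 with N^2 v_2 = 0 but N^1 v_2 ≠ 0; then v_{j-1} := N · v_j for j = 2, …, 2.

Pick v_2 = (1, 0, 0)ᵀ.
Then v_1 = N · v_2 = (-2, -1, -1)ᵀ.

Sanity check: (A − (6)·I) v_1 = (0, 0, 0)ᵀ = 0. ✓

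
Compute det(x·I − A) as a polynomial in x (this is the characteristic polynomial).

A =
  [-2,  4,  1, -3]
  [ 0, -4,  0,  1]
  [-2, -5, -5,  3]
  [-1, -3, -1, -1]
x^4 + 12*x^3 + 54*x^2 + 108*x + 81

Expanding det(x·I − A) (e.g. by cofactor expansion or by noting that A is similar to its Jordan form J, which has the same characteristic polynomial as A) gives
  χ_A(x) = x^4 + 12*x^3 + 54*x^2 + 108*x + 81
which factors as (x + 3)^4. The eigenvalues (with algebraic multiplicities) are λ = -3 with multiplicity 4.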